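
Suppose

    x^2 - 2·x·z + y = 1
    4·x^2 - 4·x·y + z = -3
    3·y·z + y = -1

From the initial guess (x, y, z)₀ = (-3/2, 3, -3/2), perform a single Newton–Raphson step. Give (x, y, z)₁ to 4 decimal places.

At (-3/2, 3, -3/2): F = (-0.2500, 28.5000, -9.5000).
Jacobian J = [[2·x - 2·z, 1, -2·x], [8·x - 4·y, -4·x, 1], [0, 3·z + 1, 3·y]].
At the point, J = [[0.0000, 1.0000, 3.0000], [-24.0000, 6.0000, 1.0000], [0.0000, -3.5000, 9.0000]] (det J = 468.0000).
Solving J·Δ = −F gives Δ = (0.8731, -1.3462, 0.5321).
Then the next iterate is (x, y, z)₁ = (-0.6269, 1.6538, -0.9679).

(-0.6269, 1.6538, -0.9679)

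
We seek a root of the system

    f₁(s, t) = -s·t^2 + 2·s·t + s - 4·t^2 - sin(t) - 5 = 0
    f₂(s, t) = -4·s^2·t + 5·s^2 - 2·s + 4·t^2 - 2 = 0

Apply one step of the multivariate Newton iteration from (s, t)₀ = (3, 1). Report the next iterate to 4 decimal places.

(9.8805, 2.1615)

At (3, 1): F = (-3.841471, 5.0000).
Jacobian J = [[-t^2 + 2·t + 1, -2·s·t + 2·s - 8·t - cos(t)], [-8·s·t + 10·s - 2, -4·s^2 + 8·t]].
At the point, J = [[2.0000, -8.540302], [4.0000, -28.0000]] (det J = -21.838791).
Solving J·Δ = −F gives Δ = (6.8805, 1.1615).
Then the next iterate is (s, t)₁ = (9.8805, 2.1615).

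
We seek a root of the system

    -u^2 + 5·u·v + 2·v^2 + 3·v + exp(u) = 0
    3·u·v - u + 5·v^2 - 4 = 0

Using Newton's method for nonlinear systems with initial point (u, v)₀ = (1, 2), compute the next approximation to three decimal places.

At (1, 2): F = (25.71828, 21.000).
Jacobian J = [[-2·u + 5·v + exp(u), 5·u + 4·v + 3], [3·v - 1, 3·u + 10·v]].
At the point, J = [[10.71828, 16.000], [5.000, 23.000]] (det J = 166.52048).
Solving J·Δ = −F gives Δ = (-1.534, -0.579).
Then the next iterate is (u, v)₁ = (-0.534, 1.421).

(-0.534, 1.421)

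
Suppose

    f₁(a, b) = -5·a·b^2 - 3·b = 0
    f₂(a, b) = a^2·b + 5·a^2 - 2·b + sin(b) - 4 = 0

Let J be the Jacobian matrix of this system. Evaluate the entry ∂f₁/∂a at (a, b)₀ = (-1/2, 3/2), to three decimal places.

-11.250

∂f₁/∂a = -5·b^2.
At (-1/2, 3/2) this is -11.250.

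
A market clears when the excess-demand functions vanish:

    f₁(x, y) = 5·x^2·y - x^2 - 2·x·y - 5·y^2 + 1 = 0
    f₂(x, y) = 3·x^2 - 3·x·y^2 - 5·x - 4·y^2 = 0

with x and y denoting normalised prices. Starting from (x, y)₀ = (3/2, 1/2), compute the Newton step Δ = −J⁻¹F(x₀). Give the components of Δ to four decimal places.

At (3/2, 1/2): F = (1.6250, -2.8750).
Jacobian J = [[10·x·y - 2·x - 2·y, 5·x^2 - 2·x - 10·y], [6·x - 3·y^2 - 5, -6·x·y - 8·y]].
At the point, J = [[3.5000, 3.2500], [3.2500, -8.5000]] (det J = -40.3125).
Solving J·Δ = −F gives Δ = (-0.1109, -0.3806).

(-0.1109, -0.3806)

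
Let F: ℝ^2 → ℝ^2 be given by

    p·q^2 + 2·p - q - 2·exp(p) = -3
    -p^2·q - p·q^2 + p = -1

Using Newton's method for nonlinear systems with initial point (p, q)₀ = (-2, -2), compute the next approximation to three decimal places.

At (-2, -2): F = (-7.27067, 15.000).
Jacobian J = [[q^2 - 2·exp(p) + 2, 2·p·q - 1], [-2·p·q - q^2 + 1, -p^2 - 2·p·q]].
At the point, J = [[5.72933, 7.000], [-11.000, -12.000]] (det J = 8.24805).
Solving J·Δ = −F gives Δ = (2.152, -0.723).
Then the next iterate is (p, q)₁ = (0.152, -2.723).

(0.152, -2.723)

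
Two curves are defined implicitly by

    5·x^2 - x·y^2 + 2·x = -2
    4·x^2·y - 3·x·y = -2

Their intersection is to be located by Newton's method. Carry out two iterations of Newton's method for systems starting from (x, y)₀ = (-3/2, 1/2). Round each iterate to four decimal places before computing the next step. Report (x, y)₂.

(-0.1473, -0.1332)

At (-3/2, 1/2): F = (10.6250, 8.7500).
Jacobian J = [[10·x - y^2 + 2, -2·x·y], [8·x·y - 3·y, 4·x^2 - 3·x]].
At the point, J = [[-13.2500, 1.5000], [-7.5000, 13.5000]] (det J = -167.6250).
Solving J·Δ = −F gives Δ = (0.7774, -0.2163).
Then the next iterate is (x, y)₁ = (-0.7226, 0.2837).
Round to (-0.7226, 0.2837) and repeat: F = (3.223713, 3.207542), J = [[-5.306486, 0.410003], [-2.491113, 4.256403]].
Δ = (0.5753, -0.4169), so (x, y)₂ = (-0.1473, -0.1332).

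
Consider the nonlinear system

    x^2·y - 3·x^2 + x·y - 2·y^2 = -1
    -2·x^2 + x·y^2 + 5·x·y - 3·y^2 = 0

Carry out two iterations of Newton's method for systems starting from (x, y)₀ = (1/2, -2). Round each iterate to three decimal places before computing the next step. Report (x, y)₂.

At (1/2, -2): F = (-9.250, -15.500).
Jacobian J = [[2·x·y - 6·x + y, x^2 + x - 4·y], [-4·x + y^2 + 5·y, 2·x·y + 5·x - 6·y]].
At the point, J = [[-7.000, 8.750], [-8.000, 12.500]] (det J = -17.500).
Solving J·Δ = −F gives Δ = (1.143, 1.971).
Then the next iterate is (x, y)₁ = (1.643, -0.029).
Round to (1.643, -0.029) and repeat: F = (-7.22596, -5.63827), J = [[-9.98229, 4.45845], [-6.71616, 8.29371]].
Δ = (-0.658, 0.147), so (x, y)₂ = (0.985, 0.118).

(0.985, 0.118)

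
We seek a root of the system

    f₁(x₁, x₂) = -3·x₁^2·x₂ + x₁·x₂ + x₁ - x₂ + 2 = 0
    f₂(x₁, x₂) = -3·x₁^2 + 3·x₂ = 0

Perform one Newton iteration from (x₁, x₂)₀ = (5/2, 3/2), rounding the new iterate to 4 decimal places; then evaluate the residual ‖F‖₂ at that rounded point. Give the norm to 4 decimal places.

6.1512

At (5/2, 3/2): F = (-21.3750, -14.2500).
Jacobian J = [[-6·x₁·x₂ + x₂ + 1, -3·x₁^2 + x₁ - 1], [-6·x₁, 3]].
At the point, J = [[-20.0000, -17.2500], [-15.0000, 3.0000]] (det J = -318.7500).
Solving J·Δ = −F gives Δ = (-0.9724, -0.1118).
Then the next iterate is (x₁, x₂)₁ = (1.5276, 1.3882).
Re-evaluating at (1.5276, 1.3882): F = (-5.458337, -2.836085), so ‖F‖₂ = 6.1512.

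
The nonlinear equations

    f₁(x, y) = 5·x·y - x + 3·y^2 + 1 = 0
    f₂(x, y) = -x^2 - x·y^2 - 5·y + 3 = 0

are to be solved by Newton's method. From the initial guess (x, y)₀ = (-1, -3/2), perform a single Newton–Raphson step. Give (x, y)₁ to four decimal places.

(-1.5349, -0.0145)

At (-1, -3/2): F = (16.2500, 11.7500).
Jacobian J = [[5·y - 1, 5·x + 6·y], [-2·x - y^2, -2·x·y - 5]].
At the point, J = [[-8.5000, -14.0000], [-0.2500, -8.0000]] (det J = 64.5000).
Solving J·Δ = −F gives Δ = (-0.5349, 1.4855).
Then the next iterate is (x, y)₁ = (-1.5349, -0.0145).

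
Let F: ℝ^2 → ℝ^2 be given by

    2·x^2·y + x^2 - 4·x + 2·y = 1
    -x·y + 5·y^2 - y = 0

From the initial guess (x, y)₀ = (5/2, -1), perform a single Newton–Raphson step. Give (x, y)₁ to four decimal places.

At (5/2, -1): F = (-19.2500, 8.5000).
Jacobian J = [[4·x·y + 2·x - 4, 2·x^2 + 2], [-y, -x + 10·y - 1]].
At the point, J = [[-9.0000, 14.5000], [1.0000, -13.5000]] (det J = 107.0000).
Solving J·Δ = −F gives Δ = (-1.2769, 0.5350).
Then the next iterate is (x, y)₁ = (1.2231, -0.4650).

(1.2231, -0.4650)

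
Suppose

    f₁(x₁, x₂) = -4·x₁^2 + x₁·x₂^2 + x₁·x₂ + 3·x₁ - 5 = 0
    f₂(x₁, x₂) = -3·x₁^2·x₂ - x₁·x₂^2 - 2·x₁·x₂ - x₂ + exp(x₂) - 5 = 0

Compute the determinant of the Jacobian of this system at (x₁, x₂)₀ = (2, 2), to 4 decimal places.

443.2766

J = [[-8·x₁ + x₂^2 + x₂ + 3, 2·x₁·x₂ + x₁], [-6·x₁·x₂ - x₂^2 - 2·x₂, -3·x₁^2 - 2·x₁·x₂ - 2·x₁ + exp(x₂) - 1]].
At the point, J = [[-7.0000, 10.0000], [-32.0000, -17.610944]].
det J = 443.2766.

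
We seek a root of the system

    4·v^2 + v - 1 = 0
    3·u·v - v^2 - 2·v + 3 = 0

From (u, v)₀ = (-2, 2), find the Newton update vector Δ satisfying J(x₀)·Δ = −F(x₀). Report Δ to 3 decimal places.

At (-2, 2): F = (17.000, -17.000).
Jacobian J = [[0, 8·v + 1], [3·v, 3·u - 2·v - 2]].
At the point, J = [[0.000, 17.000], [6.000, -12.000]] (det J = -102.000).
Solving J·Δ = −F gives Δ = (0.833, -1.000).

(0.833, -1.000)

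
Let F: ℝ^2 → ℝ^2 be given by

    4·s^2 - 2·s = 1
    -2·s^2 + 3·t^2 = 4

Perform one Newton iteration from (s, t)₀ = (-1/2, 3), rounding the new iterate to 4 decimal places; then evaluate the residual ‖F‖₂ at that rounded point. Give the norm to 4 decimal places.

At (-1/2, 3): F = (1.0000, 22.5000).
Jacobian J = [[8·s - 2, 0], [-4·s, 6·t]].
At the point, J = [[-6.0000, 0.0000], [2.0000, 18.0000]] (det J = -108.0000).
Solving J·Δ = −F gives Δ = (0.1667, -1.2685).
Then the next iterate is (s, t)₁ = (-0.3333, 1.7315).
Re-evaluating at (-0.3333, 1.7315): F = (0.110956, 4.772099), so ‖F‖₂ = 4.7734.

4.7734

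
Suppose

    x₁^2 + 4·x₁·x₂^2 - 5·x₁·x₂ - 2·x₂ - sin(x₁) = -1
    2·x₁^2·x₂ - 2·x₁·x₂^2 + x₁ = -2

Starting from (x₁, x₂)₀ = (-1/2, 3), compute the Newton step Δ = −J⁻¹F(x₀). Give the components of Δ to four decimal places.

(0.2995, -0.7864)

At (-1/2, 3): F = (-14.770574, 12.0000).
Jacobian J = [[2·x₁ + 4·x₂^2 - 5·x₂ - cos(x₁), 8·x₁·x₂ - 5·x₁ - 2], [4·x₁·x₂ - 2·x₂^2 + 1, 2·x₁^2 - 4·x₁·x₂]].
At the point, J = [[19.122417, -11.5000], [-23.0000, 6.5000]] (det J = -140.204287).
Solving J·Δ = −F gives Δ = (0.2995, -0.7864).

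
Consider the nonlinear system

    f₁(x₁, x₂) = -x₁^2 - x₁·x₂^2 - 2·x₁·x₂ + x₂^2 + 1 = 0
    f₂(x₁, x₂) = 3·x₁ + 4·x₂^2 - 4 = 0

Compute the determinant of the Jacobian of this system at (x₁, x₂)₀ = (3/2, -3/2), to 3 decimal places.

J = [[-2·x₁ - x₂^2 - 2·x₂, -2·x₁·x₂ - 2·x₁ + 2·x₂], [3, 8·x₂]].
At the point, J = [[-2.250, -1.500], [3.000, -12.000]].
det J = 31.500.

31.500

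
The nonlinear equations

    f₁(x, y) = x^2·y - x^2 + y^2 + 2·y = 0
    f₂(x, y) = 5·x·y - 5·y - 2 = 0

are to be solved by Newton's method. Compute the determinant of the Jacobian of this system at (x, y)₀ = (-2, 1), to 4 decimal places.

J = [[2·x·y - 2·x, x^2 + 2·y + 2], [5·y, 5·x - 5]].
At the point, J = [[0.0000, 8.0000], [5.0000, -15.0000]].
det J = -40.0000.

-40.0000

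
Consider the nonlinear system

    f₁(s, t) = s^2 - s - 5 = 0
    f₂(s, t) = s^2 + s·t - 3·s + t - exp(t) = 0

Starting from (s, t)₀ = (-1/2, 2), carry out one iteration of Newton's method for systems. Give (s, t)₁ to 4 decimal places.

At (-1/2, 2): F = (-4.2500, -4.639056).
Jacobian J = [[2·s - 1, 0], [2·s + t - 3, s - exp(t) + 1]].
At the point, J = [[-2.0000, 0.0000], [-2.0000, -6.889056]] (det J = 13.778112).
Solving J·Δ = −F gives Δ = (-2.1250, -0.0565).
Then the next iterate is (s, t)₁ = (-2.6250, 1.9435).

(-2.6250, 1.9435)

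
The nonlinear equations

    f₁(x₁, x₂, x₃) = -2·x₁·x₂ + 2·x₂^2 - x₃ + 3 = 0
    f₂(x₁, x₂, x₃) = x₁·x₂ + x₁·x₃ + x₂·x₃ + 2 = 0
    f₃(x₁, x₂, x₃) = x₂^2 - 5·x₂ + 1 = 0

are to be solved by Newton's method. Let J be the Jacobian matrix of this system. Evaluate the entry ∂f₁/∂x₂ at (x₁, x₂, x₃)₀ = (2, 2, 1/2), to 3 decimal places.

∂f₁/∂x₂ = -2·x₁ + 4·x₂.
At (2, 2, 1/2) this is 4.000.

4.000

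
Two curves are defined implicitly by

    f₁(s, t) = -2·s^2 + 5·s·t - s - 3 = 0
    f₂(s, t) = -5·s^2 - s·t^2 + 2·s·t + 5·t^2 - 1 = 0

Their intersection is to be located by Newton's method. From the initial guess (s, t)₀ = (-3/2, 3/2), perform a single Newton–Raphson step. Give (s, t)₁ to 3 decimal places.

(-0.573, 0.744)

At (-3/2, 3/2): F = (-17.250, -2.125).
Jacobian J = [[-4·s + 5·t - 1, 5·s], [-10·s - t^2 + 2·t, -2·s·t + 2·s + 10·t]].
At the point, J = [[12.500, -7.500], [15.750, 16.500]] (det J = 324.375).
Solving J·Δ = −F gives Δ = (0.927, -0.756).
Then the next iterate is (s, t)₁ = (-0.573, 0.744).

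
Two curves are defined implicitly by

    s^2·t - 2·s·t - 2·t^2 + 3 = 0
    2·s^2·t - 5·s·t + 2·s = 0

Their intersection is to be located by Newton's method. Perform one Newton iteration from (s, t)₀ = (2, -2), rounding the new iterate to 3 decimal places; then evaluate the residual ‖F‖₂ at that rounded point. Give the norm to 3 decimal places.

At (2, -2): F = (-5.000, 8.000).
Jacobian J = [[2·s·t - 2·t, s^2 - 2·s - 4·t], [4·s·t - 5·t + 2, 2·s^2 - 5·s]].
At the point, J = [[-4.000, 8.000], [-4.000, -2.000]] (det J = 40.000).
Solving J·Δ = −F gives Δ = (1.350, 1.300).
Then the next iterate is (s, t)₁ = (3.350, -0.700).
Re-evaluating at (3.350, -0.700): F = (-1.14575, 2.71350), so ‖F‖₂ = 2.945.

2.945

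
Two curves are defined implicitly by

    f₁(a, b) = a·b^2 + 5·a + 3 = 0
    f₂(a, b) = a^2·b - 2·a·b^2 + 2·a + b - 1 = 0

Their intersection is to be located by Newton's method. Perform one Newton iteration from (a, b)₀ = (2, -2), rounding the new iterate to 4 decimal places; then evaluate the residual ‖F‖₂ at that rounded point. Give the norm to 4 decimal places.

21.7376

At (2, -2): F = (21.0000, -23.0000).
Jacobian J = [[b^2 + 5, 2·a·b], [2·a·b - 2·b^2 + 2, a^2 - 4·a·b + 1]].
At the point, J = [[9.0000, -8.0000], [-14.0000, 21.0000]] (det J = 77.0000).
Solving J·Δ = −F gives Δ = (-3.3377, -1.1299).
Then the next iterate is (a, b)₁ = (-1.3377, -3.1299).
Re-evaluating at (-1.3377, -3.1299): F = (-16.792976, 13.802879), so ‖F‖₂ = 21.7376.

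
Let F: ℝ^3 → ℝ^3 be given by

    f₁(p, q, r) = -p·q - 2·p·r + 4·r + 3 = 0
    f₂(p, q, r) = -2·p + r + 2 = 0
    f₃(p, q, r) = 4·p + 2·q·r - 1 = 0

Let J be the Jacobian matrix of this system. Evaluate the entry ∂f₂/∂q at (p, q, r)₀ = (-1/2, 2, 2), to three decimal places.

0.000

∂f₂/∂q = 0.
At (-1/2, 2, 2) this is 0.000.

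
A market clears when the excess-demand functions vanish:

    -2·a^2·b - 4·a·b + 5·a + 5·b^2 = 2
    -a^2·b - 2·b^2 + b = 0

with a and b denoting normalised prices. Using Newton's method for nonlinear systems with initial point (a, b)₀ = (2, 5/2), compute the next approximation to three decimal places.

(1.543, 1.313)

At (2, 5/2): F = (-0.750, -20.000).
Jacobian J = [[-4·a·b - 4·b + 5, -2·a^2 - 4·a + 10·b], [-2·a·b, -a^2 - 4·b + 1]].
At the point, J = [[-25.000, 9.000], [-10.000, -13.000]] (det J = 415.000).
Solving J·Δ = −F gives Δ = (-0.457, -1.187).
Then the next iterate is (a, b)₁ = (1.543, 1.313).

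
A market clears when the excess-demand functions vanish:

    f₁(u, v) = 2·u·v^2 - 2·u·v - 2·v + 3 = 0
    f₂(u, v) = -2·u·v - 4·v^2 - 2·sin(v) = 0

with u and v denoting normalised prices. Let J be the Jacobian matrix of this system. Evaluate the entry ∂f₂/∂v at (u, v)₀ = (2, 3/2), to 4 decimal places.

∂f₂/∂v = -2·u - 8·v - 2·cos(v).
At (2, 3/2) this is -16.1415.

-16.1415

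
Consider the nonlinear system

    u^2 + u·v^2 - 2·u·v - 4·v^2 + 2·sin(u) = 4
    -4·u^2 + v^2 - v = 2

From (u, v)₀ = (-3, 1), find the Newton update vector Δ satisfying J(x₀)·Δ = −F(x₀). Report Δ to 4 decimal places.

(1.6407, -1.3770)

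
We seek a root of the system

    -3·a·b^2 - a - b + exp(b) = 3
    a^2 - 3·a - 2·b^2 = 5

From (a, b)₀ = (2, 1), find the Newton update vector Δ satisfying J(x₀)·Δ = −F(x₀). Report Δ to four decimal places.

At (2, 1): F = (-9.281718, -9.0000).
Jacobian J = [[-3·b^2 - 1, -6·a·b + exp(b) - 1], [2·a - 3, -4·b]].
At the point, J = [[-4.0000, -10.281718], [1.0000, -4.0000]] (det J = 26.281718).
Solving J·Δ = −F gives Δ = (2.1083, -1.7229).

(2.1083, -1.7229)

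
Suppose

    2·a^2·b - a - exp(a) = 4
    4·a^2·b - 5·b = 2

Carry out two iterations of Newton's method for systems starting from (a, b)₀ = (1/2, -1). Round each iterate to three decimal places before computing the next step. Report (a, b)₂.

At (1/2, -1): F = (-6.64872, 2.000).
Jacobian J = [[4·a·b - exp(a) - 1, 2·a^2], [8·a·b, 4·a^2 - 5]].
At the point, J = [[-4.64872, 0.500], [-4.000, -4.000]] (det J = 20.59489).
Solving J·Δ = −F gives Δ = (-1.243, 1.743).
Then the next iterate is (a, b)₁ = (-0.743, 0.743).
Round to (-0.743, 0.743) and repeat: F = (-2.91234, -4.07431), J = [[-3.68388, 1.10410], [-4.41639, -2.79180]].
Δ = (-0.833, -0.142), so (a, b)₂ = (-1.576, 0.601).

(-1.576, 0.601)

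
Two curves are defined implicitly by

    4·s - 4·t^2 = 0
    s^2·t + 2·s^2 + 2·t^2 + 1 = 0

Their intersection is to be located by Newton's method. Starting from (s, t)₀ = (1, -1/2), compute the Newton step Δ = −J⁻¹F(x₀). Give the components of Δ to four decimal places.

At (1, -1/2): F = (3.0000, 3.0000).
Jacobian J = [[4, -8·t], [2·s·t + 4·s, s^2 + 4·t]].
At the point, J = [[4.0000, 4.0000], [3.0000, -1.0000]] (det J = -16.0000).
Solving J·Δ = −F gives Δ = (-0.9375, 0.1875).

(-0.9375, 0.1875)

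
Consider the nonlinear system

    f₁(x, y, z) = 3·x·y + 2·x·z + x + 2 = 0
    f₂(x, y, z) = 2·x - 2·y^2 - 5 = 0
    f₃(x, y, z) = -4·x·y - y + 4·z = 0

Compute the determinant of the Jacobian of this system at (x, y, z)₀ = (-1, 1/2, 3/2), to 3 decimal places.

-24.000

J = [[3·y + 2·z + 1, 3·x, 2·x], [2, -4·y, 0], [-4·y, -4·x - 1, 4]].
At the point, J = [[5.500, -3.000, -2.000], [2.000, -2.000, 0.000], [-2.000, 3.000, 4.000]].
det J = -24.000.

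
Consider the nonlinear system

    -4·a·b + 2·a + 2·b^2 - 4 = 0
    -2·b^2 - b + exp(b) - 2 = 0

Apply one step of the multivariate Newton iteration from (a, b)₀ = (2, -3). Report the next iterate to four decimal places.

(1.1914, -1.4660)

At (2, -3): F = (42.0000, -16.950213).
Jacobian J = [[-4·b + 2, -4·a + 4·b], [0, -4·b + exp(b) - 1]].
At the point, J = [[14.0000, -20.0000], [0.0000, 11.049787]] (det J = 154.697019).
Solving J·Δ = −F gives Δ = (-0.8086, 1.5340).
Then the next iterate is (a, b)₁ = (1.1914, -1.4660).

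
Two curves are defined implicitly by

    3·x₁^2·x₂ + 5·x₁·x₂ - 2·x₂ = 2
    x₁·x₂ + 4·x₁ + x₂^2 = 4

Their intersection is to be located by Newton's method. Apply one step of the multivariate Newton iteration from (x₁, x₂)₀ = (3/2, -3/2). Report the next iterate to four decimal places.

(-5.4286, -11.7143)

At (3/2, -3/2): F = (-20.3750, 2.0000).
Jacobian J = [[6·x₁·x₂ + 5·x₂, 3·x₁^2 + 5·x₁ - 2], [x₂ + 4, x₁ + 2·x₂]].
At the point, J = [[-21.0000, 12.2500], [2.5000, -1.5000]] (det J = 0.8750).
Solving J·Δ = −F gives Δ = (-6.9286, -10.2143).
Then the next iterate is (x₁, x₂)₁ = (-5.4286, -11.7143).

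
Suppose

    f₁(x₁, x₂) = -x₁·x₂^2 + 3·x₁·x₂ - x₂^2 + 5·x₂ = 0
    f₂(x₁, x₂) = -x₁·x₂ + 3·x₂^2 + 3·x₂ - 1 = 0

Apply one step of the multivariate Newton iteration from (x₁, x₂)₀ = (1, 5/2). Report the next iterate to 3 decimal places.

(-9.646, -0.404)

At (1, 5/2): F = (7.500, 22.750).
Jacobian J = [[-x₂^2 + 3·x₂, -2·x₁·x₂ + 3·x₁ - 2·x₂ + 5], [-x₂, -x₁ + 6·x₂ + 3]].
At the point, J = [[1.250, -2.000], [-2.500, 17.000]] (det J = 16.250).
Solving J·Δ = −F gives Δ = (-10.646, -2.904).
Then the next iterate is (x₁, x₂)₁ = (-9.646, -0.404).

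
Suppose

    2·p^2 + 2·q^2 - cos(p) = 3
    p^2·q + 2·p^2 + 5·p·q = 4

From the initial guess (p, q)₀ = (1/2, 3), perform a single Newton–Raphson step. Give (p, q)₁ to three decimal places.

At (1/2, 3): F = (14.62242, 4.750).
Jacobian J = [[4·p + sin(p), 4·q], [2·p·q + 4·p + 5·q, p^2 + 5·p]].
At the point, J = [[2.47943, 12.000], [20.000, 2.750]] (det J = -233.18158).
Solving J·Δ = −F gives Δ = (-0.072, -1.204).
Then the next iterate is (p, q)₁ = (0.428, 1.796).

(0.428, 1.796)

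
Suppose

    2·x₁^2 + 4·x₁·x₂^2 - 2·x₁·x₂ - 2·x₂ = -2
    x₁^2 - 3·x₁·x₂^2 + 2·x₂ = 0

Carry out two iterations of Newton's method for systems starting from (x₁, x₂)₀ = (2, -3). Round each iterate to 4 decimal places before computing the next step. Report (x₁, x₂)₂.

At (2, -3): F = (100.0000, -56.0000).
Jacobian J = [[4·x₁ + 4·x₂^2 - 2·x₂, 8·x₁·x₂ - 2·x₁ - 2], [2·x₁ - 3·x₂^2, -6·x₁·x₂ + 2]].
At the point, J = [[50.0000, -54.0000], [-23.0000, 38.0000]] (det J = 658.0000).
Solving J·Δ = −F gives Δ = (-1.1793, 0.7599).
Then the next iterate is (x₁, x₂)₁ = (0.8207, -2.2401).
Round to (0.8207, -2.2401) and repeat: F = (27.977445, -16.161588), J = [[27.835192, -18.349001], [-13.412744, 13.030700]].
Δ = (-0.5833, 0.6398), so (x₁, x₂)₂ = (0.2374, -1.6003).

(0.2374, -1.6003)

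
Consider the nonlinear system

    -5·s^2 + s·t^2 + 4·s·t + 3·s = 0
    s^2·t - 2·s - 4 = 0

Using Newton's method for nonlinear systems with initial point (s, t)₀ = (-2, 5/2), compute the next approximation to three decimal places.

At (-2, 5/2): F = (-58.500, 10.000).
Jacobian J = [[-10·s + t^2 + 4·t + 3, 2·s·t + 4·s], [2·s·t - 2, s^2]].
At the point, J = [[39.250, -18.000], [-12.000, 4.000]] (det J = -59.000).
Solving J·Δ = −F gives Δ = (-0.915, -5.246).
Then the next iterate is (s, t)₁ = (-2.915, -2.746).

(-2.915, -2.746)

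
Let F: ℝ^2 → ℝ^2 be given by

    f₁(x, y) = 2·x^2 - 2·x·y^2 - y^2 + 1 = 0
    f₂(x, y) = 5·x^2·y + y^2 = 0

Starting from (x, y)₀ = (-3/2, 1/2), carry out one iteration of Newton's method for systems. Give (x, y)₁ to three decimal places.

At (-3/2, 1/2): F = (6.000, 5.875).
Jacobian J = [[4·x - 2·y^2, -4·x·y - 2·y], [10·x·y, 5·x^2 + 2·y]].
At the point, J = [[-6.500, 2.000], [-7.500, 12.250]] (det J = -64.625).
Solving J·Δ = −F gives Δ = (0.956, 0.105).
Then the next iterate is (x, y)₁ = (-0.544, 0.605).

(-0.544, 0.605)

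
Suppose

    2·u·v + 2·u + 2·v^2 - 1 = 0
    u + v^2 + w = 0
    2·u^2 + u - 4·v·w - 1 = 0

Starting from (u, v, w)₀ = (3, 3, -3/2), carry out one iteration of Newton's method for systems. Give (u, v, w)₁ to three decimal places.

(1.586, 1.351, -0.690)

At (3, 3, -3/2): F = (41.000, 10.500, 38.000).
Jacobian J = [[2·v + 2, 2·u + 4·v, 0], [1, 2·v, 1], [4·u + 1, -4·w, -4·v]].
At the point, J = [[8.000, 18.000, 0.000], [1.000, 6.000, 1.000], [13.000, 6.000, -12.000]] (det J = -174.000).
Solving J·Δ = −F gives Δ = (-1.414, -1.649, 0.810).
Then the next iterate is (u, v, w)₁ = (1.586, 1.351, -0.690).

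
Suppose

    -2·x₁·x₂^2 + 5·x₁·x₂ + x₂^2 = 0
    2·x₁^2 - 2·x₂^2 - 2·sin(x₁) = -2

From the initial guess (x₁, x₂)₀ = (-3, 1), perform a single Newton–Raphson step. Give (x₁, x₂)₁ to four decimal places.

(-0.7165, -0.1496)

At (-3, 1): F = (-8.0000, 18.282240).
Jacobian J = [[-2·x₂^2 + 5·x₂, -4·x₁·x₂ + 5·x₁ + 2·x₂], [4·x₁ - 2·cos(x₁), -4·x₂]].
At the point, J = [[3.0000, -1.0000], [-10.020015, -4.0000]] (det J = -22.020015).
Solving J·Δ = −F gives Δ = (2.2835, -1.1496).
Then the next iterate is (x₁, x₂)₁ = (-0.7165, -0.1496).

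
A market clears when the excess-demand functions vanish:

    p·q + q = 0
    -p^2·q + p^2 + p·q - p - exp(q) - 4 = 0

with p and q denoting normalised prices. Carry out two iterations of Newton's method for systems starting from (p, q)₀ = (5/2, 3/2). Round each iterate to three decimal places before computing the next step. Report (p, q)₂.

At (5/2, 3/2): F = (5.250, -10.35669).
Jacobian J = [[q, p + 1], [-2·p·q + 2·p + q - 1, -p^2 + p - exp(q)]].
At the point, J = [[1.500, 3.500], [-2.000, -8.23169]] (det J = -5.34753).
Solving J·Δ = −F gives Δ = (-1.303, -0.942).
Then the next iterate is (p, q)₁ = (1.197, 0.558).
Round to (1.197, 0.558) and repeat: F = (1.22593, -5.64295), J = [[0.558, 2.197], [0.61615, -1.98298]].
Δ = (4.051, -1.587), so (p, q)₂ = (5.248, -1.029).

(5.248, -1.029)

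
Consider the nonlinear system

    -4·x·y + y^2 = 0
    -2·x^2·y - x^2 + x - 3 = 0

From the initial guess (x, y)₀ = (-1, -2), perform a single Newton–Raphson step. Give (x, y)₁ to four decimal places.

(-0.5000, -3.7500)

At (-1, -2): F = (-4.0000, -1.0000).
Jacobian J = [[-4·y, -4·x + 2·y], [-4·x·y - 2·x + 1, -2·x^2]].
At the point, J = [[8.0000, 0.0000], [-5.0000, -2.0000]] (det J = -16.0000).
Solving J·Δ = −F gives Δ = (0.5000, -1.7500).
Then the next iterate is (x, y)₁ = (-0.5000, -3.7500).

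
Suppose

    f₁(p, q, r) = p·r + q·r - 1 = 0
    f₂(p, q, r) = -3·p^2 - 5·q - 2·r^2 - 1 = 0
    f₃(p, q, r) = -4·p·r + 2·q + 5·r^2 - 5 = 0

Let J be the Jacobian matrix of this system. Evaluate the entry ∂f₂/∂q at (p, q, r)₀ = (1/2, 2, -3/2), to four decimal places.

-5.0000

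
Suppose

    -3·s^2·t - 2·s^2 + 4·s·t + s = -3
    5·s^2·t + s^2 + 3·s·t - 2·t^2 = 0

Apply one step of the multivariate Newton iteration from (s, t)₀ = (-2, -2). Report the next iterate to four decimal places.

(-2.9149, 0.7021)

At (-2, -2): F = (33.0000, -32.0000).
Jacobian J = [[-6·s·t - 4·s + 4·t + 1, -3·s^2 + 4·s], [10·s·t + 2·s + 3·t, 5·s^2 + 3·s - 4·t]].
At the point, J = [[-23.0000, -20.0000], [30.0000, 22.0000]] (det J = 94.0000).
Solving J·Δ = −F gives Δ = (-0.9149, 2.7021).
Then the next iterate is (s, t)₁ = (-2.9149, 0.7021).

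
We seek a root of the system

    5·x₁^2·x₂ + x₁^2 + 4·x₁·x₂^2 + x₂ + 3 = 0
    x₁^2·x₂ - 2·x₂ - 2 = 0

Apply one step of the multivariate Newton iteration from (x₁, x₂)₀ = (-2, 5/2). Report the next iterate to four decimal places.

(-1.6935, 2.5323)

At (-2, 5/2): F = (9.5000, 3.0000).
Jacobian J = [[10·x₁·x₂ + 2·x₁ + 4·x₂^2, 5·x₁^2 + 8·x₁·x₂ + 1], [2·x₁·x₂, x₁^2 - 2]].
At the point, J = [[-29.0000, -19.0000], [-10.0000, 2.0000]] (det J = -248.0000).
Solving J·Δ = −F gives Δ = (0.3065, 0.0323).
Then the next iterate is (x₁, x₂)₁ = (-1.6935, 2.5323).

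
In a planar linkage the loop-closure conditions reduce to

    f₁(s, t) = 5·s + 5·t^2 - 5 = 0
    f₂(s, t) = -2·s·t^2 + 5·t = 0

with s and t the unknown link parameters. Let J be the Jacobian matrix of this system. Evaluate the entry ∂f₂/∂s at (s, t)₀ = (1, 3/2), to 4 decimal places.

∂f₂/∂s = -2·t^2.
At (1, 3/2) this is -4.5000.

-4.5000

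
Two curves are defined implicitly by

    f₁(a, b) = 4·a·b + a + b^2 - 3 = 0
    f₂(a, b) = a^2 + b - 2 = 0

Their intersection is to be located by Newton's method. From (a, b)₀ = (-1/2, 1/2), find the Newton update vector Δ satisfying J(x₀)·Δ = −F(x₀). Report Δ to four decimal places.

At (-1/2, 1/2): F = (-4.2500, -1.2500).
Jacobian J = [[4·b + 1, 4·a + 2·b], [2·a, 1]].
At the point, J = [[3.0000, -1.0000], [-1.0000, 1.0000]] (det J = 2.0000).
Solving J·Δ = −F gives Δ = (2.7500, 4.0000).

(2.7500, 4.0000)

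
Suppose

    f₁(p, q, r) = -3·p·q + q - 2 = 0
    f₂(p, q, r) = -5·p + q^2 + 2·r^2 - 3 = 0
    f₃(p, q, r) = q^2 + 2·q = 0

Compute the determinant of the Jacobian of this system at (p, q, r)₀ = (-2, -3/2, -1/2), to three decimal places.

J = [[-3·q, -3·p + 1, 0], [-5, 2·q, 4·r], [0, 2·q + 2, 0]].
At the point, J = [[4.500, 7.000, 0.000], [-5.000, -3.000, -2.000], [0.000, -1.000, 0.000]].
det J = -9.000.

-9.000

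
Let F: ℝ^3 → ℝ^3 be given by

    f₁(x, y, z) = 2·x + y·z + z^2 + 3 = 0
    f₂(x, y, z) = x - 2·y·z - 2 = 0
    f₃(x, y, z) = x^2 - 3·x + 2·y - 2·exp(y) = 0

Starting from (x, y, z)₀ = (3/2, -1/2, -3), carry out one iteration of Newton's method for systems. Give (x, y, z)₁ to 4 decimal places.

At (3/2, -1/2, -3): F = (16.5000, -3.5000, -4.463061).
Jacobian J = [[2, z, y + 2·z], [1, -2·z, -2·y], [2·x - 3, -2·exp(y) + 2, 0]].
At the point, J = [[2.0000, -3.0000, -6.5000], [1.0000, 6.0000, 1.0000], [0.0000, 0.786939, 0.0000]] (det J = -6.688979).
Solving J·Δ = −F gives Δ = (-23.2848, 5.6714, -7.2437).
Then the next iterate is (x, y, z)₁ = (-21.7848, 5.1714, -10.2437).

(-21.7848, 5.1714, -10.2437)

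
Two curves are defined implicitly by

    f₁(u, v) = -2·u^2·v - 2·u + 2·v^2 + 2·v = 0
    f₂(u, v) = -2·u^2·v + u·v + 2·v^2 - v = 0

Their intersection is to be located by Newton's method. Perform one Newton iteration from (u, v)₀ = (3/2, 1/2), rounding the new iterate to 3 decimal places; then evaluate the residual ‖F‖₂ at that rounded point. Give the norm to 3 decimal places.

0.240

At (3/2, 1/2): F = (-3.750, -1.500).
Jacobian J = [[-4·u·v - 2, -2·u^2 + 4·v + 2], [-4·u·v + v, -2·u^2 + u + 4·v - 1]].
At the point, J = [[-5.000, -0.500], [-2.500, -2.000]] (det J = 8.750).
Solving J·Δ = −F gives Δ = (-0.771, 0.214).
Then the next iterate is (u, v)₁ = (0.729, 0.714).
Re-evaluating at (0.729, 0.714): F = (0.23069, 0.06720), so ‖F‖₂ = 0.240.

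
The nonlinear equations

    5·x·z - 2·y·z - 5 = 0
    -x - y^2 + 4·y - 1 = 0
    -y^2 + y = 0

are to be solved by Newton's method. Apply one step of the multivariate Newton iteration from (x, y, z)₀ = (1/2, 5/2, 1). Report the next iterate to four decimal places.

At (1/2, 5/2, 1): F = (-7.5000, 2.2500, -3.7500).
Jacobian J = [[5·z, -2·z, 5·x - 2·y], [-1, -2·y + 4, 0], [0, -2·y + 1, 0]].
At the point, J = [[5.0000, -2.0000, -2.5000], [-1.0000, -1.0000, 0.0000], [0.0000, -4.0000, 0.0000]] (det J = -10.0000).
Solving J·Δ = −F gives Δ = (3.1875, -0.9375, 4.1250).
Then the next iterate is (x, y, z)₁ = (3.6875, 1.5625, 5.1250).

(3.6875, 1.5625, 5.1250)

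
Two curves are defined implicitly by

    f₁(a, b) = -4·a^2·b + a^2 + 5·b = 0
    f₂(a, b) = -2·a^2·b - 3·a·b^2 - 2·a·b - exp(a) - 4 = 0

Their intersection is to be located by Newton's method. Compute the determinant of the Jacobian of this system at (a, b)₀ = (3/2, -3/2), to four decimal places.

129.0732

J = [[-8·a·b + 2·a, -4·a^2 + 5], [-4·a·b - 3·b^2 - 2·b - exp(a), -2·a^2 - 6·a·b - 2·a]].
At the point, J = [[21.0000, -4.0000], [0.768311, 6.0000]].
det J = 129.0732.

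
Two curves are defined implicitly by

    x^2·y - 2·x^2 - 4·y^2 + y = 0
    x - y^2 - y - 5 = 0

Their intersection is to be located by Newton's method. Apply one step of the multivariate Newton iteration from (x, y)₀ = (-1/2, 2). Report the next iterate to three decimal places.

At (-1/2, 2): F = (-14.000, -11.500).
Jacobian J = [[2·x·y - 4·x, x^2 - 8·y + 1], [1, -2·y - 1]].
At the point, J = [[0.000, -14.750], [1.000, -5.000]] (det J = 14.750).
Solving J·Δ = −F gives Δ = (6.754, -0.949).
Then the next iterate is (x, y)₁ = (6.254, 1.051).

(6.254, 1.051)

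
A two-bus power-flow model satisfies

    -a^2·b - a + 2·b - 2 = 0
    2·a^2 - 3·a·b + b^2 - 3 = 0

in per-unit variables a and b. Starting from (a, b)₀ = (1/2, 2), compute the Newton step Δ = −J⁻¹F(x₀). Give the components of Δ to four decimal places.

(10.2500, 17.0000)

At (1/2, 2): F = (1.0000, -1.5000).
Jacobian J = [[-2·a·b - 1, -a^2 + 2], [4·a - 3·b, -3·a + 2·b]].
At the point, J = [[-3.0000, 1.7500], [-4.0000, 2.5000]] (det J = -0.5000).
Solving J·Δ = −F gives Δ = (10.2500, 17.0000).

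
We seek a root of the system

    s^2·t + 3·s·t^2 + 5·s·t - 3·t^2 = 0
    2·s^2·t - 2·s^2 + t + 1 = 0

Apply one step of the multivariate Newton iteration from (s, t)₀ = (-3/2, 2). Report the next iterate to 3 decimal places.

(-1.163, 1.004)

At (-3/2, 2): F = (-40.500, 7.500).
Jacobian J = [[2·s·t + 3·t^2 + 5·t, s^2 + 6·s·t + 5·s - 6·t], [4·s·t - 4·s, 2·s^2 + 1]].
At the point, J = [[16.000, -35.250], [-6.000, 5.500]] (det J = -123.500).
Solving J·Δ = −F gives Δ = (0.337, -0.996).
Then the next iterate is (s, t)₁ = (-1.163, 1.004).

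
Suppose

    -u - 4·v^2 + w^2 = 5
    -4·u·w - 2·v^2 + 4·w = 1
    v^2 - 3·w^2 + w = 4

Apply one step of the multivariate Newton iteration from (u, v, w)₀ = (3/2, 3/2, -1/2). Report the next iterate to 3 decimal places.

(1.333, 0.093, 1.306)

At (3/2, 3/2, -1/2): F = (-15.250, -4.500, -3.000).
Jacobian J = [[-1, -8·v, 2·w], [-4·w, -4·v, -4·u + 4], [0, 2·v, -6·w + 1]].
At the point, J = [[-1.000, -12.000, -1.000], [2.000, -6.000, -2.000], [0.000, 3.000, 4.000]] (det J = 108.000).
Solving J·Δ = −F gives Δ = (-0.167, -1.407, 1.806).
Then the next iterate is (u, v, w)₁ = (1.333, 0.093, 1.306).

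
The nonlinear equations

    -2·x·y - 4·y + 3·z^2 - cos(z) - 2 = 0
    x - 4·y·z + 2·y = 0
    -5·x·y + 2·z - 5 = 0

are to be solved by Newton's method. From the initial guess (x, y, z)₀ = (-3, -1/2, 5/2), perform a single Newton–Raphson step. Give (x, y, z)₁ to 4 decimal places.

At (-3, -1/2, 5/2): F = (16.551144, 1.0000, -7.5000).
Jacobian J = [[-2·y, -2·x - 4, 6·z + sin(z)], [1, -4·z + 2, -4·y], [-5·y, -5·x, 2]].
At the point, J = [[1.0000, 2.0000, 15.598472], [1.0000, -8.0000, 2.0000], [2.5000, 15.0000, 2.0000]] (det J = 505.946525).
Solving J·Δ = −F gives Δ = (2.9594, 0.1766, -1.2734).
Then the next iterate is (x, y, z)₁ = (-0.0406, -0.3234, 1.2266).

(-0.0406, -0.3234, 1.2266)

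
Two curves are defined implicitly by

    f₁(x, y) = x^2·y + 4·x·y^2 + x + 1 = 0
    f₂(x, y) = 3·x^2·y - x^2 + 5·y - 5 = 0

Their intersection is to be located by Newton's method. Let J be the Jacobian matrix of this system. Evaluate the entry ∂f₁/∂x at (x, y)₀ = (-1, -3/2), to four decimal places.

∂f₁/∂x = 2·x·y + 4·y^2 + 1.
At (-1, -3/2) this is 13.0000.

13.0000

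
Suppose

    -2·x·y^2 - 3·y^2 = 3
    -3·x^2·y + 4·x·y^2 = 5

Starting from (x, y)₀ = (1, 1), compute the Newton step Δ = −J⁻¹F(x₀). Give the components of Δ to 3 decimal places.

(-2.667, -0.267)

At (1, 1): F = (-8.000, -4.000).
Jacobian J = [[-2·y^2, -4·x·y - 6·y], [-6·x·y + 4·y^2, -3·x^2 + 8·x·y]].
At the point, J = [[-2.000, -10.000], [-2.000, 5.000]] (det J = -30.000).
Solving J·Δ = −F gives Δ = (-2.667, -0.267).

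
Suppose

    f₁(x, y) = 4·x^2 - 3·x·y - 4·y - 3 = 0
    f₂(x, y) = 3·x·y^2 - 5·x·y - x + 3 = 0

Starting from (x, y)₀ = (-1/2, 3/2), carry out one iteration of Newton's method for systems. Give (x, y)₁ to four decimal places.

At (-1/2, 3/2): F = (-5.7500, 3.8750).
Jacobian J = [[8·x - 3·y, -3·x - 4], [3·y^2 - 5·y - 1, 6·x·y - 5·x]].
At the point, J = [[-8.5000, -2.5000], [-1.7500, -2.0000]] (det J = 12.6250).
Solving J·Δ = −F gives Δ = (-1.6782, 3.4059).
Then the next iterate is (x, y)₁ = (-2.1782, 4.9059).

(-2.1782, 4.9059)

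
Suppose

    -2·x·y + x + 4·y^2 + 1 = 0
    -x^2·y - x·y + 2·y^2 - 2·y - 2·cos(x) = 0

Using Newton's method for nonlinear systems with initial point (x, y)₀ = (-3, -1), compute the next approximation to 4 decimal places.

(-1.4546, -0.6819)

At (-3, -1): F = (-4.0000, 11.979985).
Jacobian J = [[-2·y + 1, -2·x + 8·y], [-2·x·y - y + 2·sin(x), -x^2 - x + 4·y - 2]].
At the point, J = [[3.0000, -2.0000], [-5.282240, -12.0000]] (det J = -46.564480).
Solving J·Δ = −F gives Δ = (1.5454, 0.3181).
Then the next iterate is (x, y)₁ = (-1.4546, -0.6819).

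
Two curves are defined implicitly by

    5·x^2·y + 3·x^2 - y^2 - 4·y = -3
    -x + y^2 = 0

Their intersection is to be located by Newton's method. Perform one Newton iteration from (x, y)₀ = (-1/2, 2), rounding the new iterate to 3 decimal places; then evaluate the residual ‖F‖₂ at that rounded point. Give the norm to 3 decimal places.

At (-1/2, 2): F = (-5.750, 4.500).
Jacobian J = [[10·x·y + 6·x, 5·x^2 - 2·y - 4], [-1, 2·y]].
At the point, J = [[-13.000, -6.750], [-1.000, 4.000]] (det J = -58.750).
Solving J·Δ = −F gives Δ = (0.126, -1.094).
Then the next iterate is (x, y)₁ = (-0.374, 0.906).
Re-evaluating at (-0.374, 0.906): F = (-0.39157, 1.19484), so ‖F‖₂ = 1.257.

1.257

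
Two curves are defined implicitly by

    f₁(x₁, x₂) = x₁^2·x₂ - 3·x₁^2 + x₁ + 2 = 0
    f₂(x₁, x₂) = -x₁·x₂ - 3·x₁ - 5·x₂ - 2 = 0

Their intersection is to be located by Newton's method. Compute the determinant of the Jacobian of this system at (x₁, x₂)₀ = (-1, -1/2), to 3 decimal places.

-29.500

J = [[2·x₁·x₂ - 6·x₁ + 1, x₁^2], [-x₂ - 3, -x₁ - 5]].
At the point, J = [[8.000, 1.000], [-2.500, -4.000]].
det J = -29.500.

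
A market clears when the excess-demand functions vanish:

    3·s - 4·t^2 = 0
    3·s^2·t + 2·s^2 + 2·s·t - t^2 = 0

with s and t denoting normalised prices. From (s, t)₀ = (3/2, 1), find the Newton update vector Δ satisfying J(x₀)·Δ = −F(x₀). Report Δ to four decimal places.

(-0.6900, -0.1962)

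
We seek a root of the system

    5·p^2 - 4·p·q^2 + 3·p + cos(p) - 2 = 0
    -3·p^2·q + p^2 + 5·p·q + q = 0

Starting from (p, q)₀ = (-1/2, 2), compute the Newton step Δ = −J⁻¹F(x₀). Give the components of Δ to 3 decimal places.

(0.237, -0.310)

At (-1/2, 2): F = (6.62758, -4.250).
Jacobian J = [[10·p - 4·q^2 - sin(p) + 3, -8·p·q], [-6·p·q + 2·p + 5·q, -3·p^2 + 5·p + 1]].
At the point, J = [[-17.52057, 8.000], [15.000, -2.250]] (det J = -80.57871).
Solving J·Δ = −F gives Δ = (0.237, -0.310).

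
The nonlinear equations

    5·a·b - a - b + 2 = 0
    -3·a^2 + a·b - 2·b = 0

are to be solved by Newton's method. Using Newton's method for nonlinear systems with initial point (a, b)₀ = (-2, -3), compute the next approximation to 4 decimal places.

At (-2, -3): F = (37.0000, 0.0000).
Jacobian J = [[5·b - 1, 5·a - 1], [-6·a + b, a - 2]].
At the point, J = [[-16.0000, -11.0000], [9.0000, -4.0000]] (det J = 163.0000).
Solving J·Δ = −F gives Δ = (0.9080, 2.0429).
Then the next iterate is (a, b)₁ = (-1.0920, -0.9571).

(-1.0920, -0.9571)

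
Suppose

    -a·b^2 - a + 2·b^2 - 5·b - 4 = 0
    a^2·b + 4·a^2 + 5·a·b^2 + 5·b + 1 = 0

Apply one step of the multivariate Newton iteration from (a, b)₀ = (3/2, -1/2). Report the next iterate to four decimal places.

At (3/2, -1/2): F = (-2.8750, 8.2500).
Jacobian J = [[-b^2 - 1, -2·a·b + 4·b - 5], [2·a·b + 8·a + 5·b^2, a^2 + 10·a·b + 5]].
At the point, J = [[-1.2500, -5.5000], [11.7500, -0.2500]] (det J = 64.9375).
Solving J·Δ = −F gives Δ = (-0.7098, -0.3614).
Then the next iterate is (a, b)₁ = (0.7902, -0.8614).

(0.7902, -0.8614)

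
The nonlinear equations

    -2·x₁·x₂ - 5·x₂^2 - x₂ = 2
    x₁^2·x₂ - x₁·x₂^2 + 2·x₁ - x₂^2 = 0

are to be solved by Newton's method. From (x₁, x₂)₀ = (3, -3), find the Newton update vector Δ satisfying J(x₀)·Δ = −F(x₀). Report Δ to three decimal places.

(-0.586, 1.283)

At (3, -3): F = (-26.000, -57.000).
Jacobian J = [[-2·x₂, -2·x₁ - 10·x₂ - 1], [2·x₁·x₂ - x₂^2 + 2, x₁^2 - 2·x₁·x₂ - 2·x₂]].
At the point, J = [[6.000, 23.000], [-25.000, 33.000]] (det J = 773.000).
Solving J·Δ = −F gives Δ = (-0.586, 1.283).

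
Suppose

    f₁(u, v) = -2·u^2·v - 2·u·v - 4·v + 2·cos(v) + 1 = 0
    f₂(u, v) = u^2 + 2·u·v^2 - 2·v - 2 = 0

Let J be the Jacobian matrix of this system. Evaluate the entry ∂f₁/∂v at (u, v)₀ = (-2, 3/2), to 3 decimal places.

-9.995

∂f₁/∂v = -2·u^2 - 2·u - 2·sin(v) - 4.
At (-2, 3/2) this is -9.995.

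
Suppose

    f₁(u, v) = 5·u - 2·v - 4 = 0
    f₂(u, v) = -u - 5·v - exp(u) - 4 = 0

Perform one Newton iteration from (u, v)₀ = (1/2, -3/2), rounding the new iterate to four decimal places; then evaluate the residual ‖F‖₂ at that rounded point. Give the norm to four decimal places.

At (1/2, -3/2): F = (1.5000, 1.351279).
Jacobian J = [[5, -2], [-exp(u) - 1, -5]].
At the point, J = [[5.0000, -2.0000], [-2.648721, -5.0000]] (det J = -30.297443).
Solving J·Δ = −F gives Δ = (-0.1583, 0.3541).
Then the next iterate is (u, v)₁ = (0.3417, -1.1459).
Re-evaluating at (0.3417, -1.1459): F = (0.0003, -0.019538), so ‖F‖₂ = 0.0195.

0.0195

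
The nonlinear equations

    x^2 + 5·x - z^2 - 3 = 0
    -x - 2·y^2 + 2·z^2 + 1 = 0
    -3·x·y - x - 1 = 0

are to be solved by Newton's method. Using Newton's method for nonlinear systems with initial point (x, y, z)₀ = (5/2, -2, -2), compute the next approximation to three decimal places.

At (5/2, -2, -2): F = (11.750, -1.500, 11.500).
Jacobian J = [[2·x + 5, 0, -2·z], [-1, -4·y, 4·z], [-3·y - 1, -3·x, 0]].
At the point, J = [[10.000, 0.000, 4.000], [-1.000, 8.000, -8.000], [5.000, -7.500, 0.000]] (det J = -730.000).
Solving J·Δ = −F gives Δ = (-1.408, 0.595, 0.583).
Then the next iterate is (x, y, z)₁ = (1.092, -1.405, -1.417).

(1.092, -1.405, -1.417)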